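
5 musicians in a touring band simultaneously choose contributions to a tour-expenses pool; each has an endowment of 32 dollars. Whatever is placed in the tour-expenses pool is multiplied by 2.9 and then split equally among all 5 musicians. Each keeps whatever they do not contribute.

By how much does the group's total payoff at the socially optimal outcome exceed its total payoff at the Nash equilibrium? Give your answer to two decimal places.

304.00 dollars

Each contributed unit returns 2.9/5 = 0.5800 to its contributor — below 1 — so contributing 0 is dominant for every player. At the Nash equilibrium everyone keeps their 32, and the group total is 5 × 32 = 160.
Each contributed unit returns 2.900 to the group as a whole (0.5800 to each of 5 players), which exceeds 1, so the social optimum is full contribution: group total = 2.900 × 160 = 464.00.
Efficiency loss = 464.00 − 160 = 304.00.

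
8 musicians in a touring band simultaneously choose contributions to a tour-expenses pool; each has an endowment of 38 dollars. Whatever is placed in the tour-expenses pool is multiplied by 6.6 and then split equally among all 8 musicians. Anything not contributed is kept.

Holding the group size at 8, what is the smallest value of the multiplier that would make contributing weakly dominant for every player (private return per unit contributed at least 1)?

A contributed unit returns (multiplier)/8 to its contributor.
This reaches 1 exactly when the multiplier is 8.

8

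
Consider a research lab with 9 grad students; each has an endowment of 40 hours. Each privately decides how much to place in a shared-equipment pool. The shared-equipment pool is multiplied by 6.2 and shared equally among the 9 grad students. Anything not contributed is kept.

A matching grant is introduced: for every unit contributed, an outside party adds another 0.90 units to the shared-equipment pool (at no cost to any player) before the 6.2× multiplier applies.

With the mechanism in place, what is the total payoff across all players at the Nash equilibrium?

With the mechanism, a contributed unit returns 6.2 × 1.90 / 9 = 1.3089 per unit of net cost to the contributor — now above 1 — so contributing fully is weakly dominant for every player.
At the Nash equilibrium everyone contributes 40. Group total payoff = 6.2 × 1.90 × 360 = 4240.80.

4240.80 hours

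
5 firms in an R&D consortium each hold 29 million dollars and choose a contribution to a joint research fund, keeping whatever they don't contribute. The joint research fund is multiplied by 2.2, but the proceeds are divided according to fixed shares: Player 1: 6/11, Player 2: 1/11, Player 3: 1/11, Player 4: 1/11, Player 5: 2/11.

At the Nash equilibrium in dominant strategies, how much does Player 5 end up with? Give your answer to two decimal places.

Each unit j contributes comes back to j as 2.2 × (j's share), so j prefers to contribute only if that share exceeds 1/2.2 = 0.4545; otherwise keeping the unit dominates.
Player 1 alone (share 6/11) is above the threshold, contributing 29; the remaining 4 contribute 0. Total contributed: 29.
Player 5 keeps 29 and receives 2.2 × 29 × 2/11 = 11.60 from the joint research fund, for a payoff of 40.60.

40.60 million dollars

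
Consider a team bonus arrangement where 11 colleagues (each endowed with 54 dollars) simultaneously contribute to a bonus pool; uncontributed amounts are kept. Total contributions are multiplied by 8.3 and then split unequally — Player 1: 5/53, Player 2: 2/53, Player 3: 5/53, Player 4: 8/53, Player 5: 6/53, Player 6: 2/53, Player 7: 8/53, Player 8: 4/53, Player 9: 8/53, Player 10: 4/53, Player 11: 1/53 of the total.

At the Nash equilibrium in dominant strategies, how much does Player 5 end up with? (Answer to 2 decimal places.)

206.22 dollars

For player j, contributing a unit is worthwhile iff 8.3 × (j's share) ≥ 1, i.e. iff j's share is at least 0.1205.
Player 4, Player 7 and Player 9 clear that bar, contributing 54 each; the remaining 8 contribute 0. Total contributed: 162.
Player 5 keeps 54 and receives 8.3 × 162 × 6/53 = 152.22 from the bonus pool, for a payoff of 206.22.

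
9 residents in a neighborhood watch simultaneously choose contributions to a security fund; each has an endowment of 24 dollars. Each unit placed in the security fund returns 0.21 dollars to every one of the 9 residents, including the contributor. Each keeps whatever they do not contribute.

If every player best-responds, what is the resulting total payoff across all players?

The private return per contributed unit is 0.21 < 1, so contributing 0 is dominant for every player. At the Nash equilibrium everyone keeps their 24, and the group total is 9 × 24 = 216.

216.00 dollars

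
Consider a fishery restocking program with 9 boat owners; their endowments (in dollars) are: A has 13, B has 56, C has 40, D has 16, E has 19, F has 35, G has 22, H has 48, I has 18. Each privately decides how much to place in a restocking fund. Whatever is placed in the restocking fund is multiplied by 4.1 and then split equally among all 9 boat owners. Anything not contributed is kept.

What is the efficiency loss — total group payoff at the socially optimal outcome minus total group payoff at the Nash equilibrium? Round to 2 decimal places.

827.70 dollars

The private return per contributed unit is 4.1/9 = 0.4556 < 1 for every player regardless of endowment, so the Nash equilibrium is zero contribution and the group total is Σ E_j = 13 + 56 + 40 + 16 + 19 + 35 + 22 + 48 + 18 = 267.
Each contributed unit returns 4.100 to the group, so the social optimum is full contribution by everyone: group total = 4.100 × 267 = 1094.70.
Efficiency loss = (4.100 − 1) × 267 = 827.70.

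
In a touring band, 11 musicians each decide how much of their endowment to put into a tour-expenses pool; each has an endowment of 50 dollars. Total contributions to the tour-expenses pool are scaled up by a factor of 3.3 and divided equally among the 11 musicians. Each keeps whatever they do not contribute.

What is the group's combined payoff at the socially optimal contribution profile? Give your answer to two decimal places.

Each contributed unit returns 3.300 to the group as a whole (0.3000 to each of 11 players), which exceeds 1, so the social optimum is full contribution: group total = 3.300 × 550 = 1815.00.

1815.00 dollars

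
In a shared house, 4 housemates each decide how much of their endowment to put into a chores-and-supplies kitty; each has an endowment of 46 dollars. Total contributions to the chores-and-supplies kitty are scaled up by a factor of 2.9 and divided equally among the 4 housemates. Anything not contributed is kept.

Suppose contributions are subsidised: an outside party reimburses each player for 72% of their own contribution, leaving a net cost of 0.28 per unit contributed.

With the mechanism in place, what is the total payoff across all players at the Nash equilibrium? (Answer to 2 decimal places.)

666.08 dollars

With the mechanism, a contributed unit returns (2.9/4) / 0.28 = 2.5893 per unit of net cost to the contributor — now above 1 — so contributing fully is weakly dominant for every player.
So the Nash equilibrium is full contribution by all 4; the group earns 4 × (46 × 0.72 + 2.9 × 46) = 666.08.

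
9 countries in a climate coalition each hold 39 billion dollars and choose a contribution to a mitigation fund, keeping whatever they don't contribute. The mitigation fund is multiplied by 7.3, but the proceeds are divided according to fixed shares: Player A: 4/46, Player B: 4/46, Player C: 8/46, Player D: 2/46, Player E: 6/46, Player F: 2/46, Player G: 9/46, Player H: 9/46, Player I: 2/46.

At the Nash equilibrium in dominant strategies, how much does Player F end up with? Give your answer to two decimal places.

76.13 billion dollars

A player with share s gets back 7.3·s per unit contributed, so full contribution is dominant for anyone with s > 1/7.3 = 0.1370 and zero contribution is dominant for anyone below.
Player C, Player G and Player H are above the threshold, contributing 39 each; the remaining 6 contribute 0. Total contributed: 117.
Player F keeps 39 and receives 7.3 × 117 × 2/46 = 37.13 from the mitigation fund, for a payoff of 76.13.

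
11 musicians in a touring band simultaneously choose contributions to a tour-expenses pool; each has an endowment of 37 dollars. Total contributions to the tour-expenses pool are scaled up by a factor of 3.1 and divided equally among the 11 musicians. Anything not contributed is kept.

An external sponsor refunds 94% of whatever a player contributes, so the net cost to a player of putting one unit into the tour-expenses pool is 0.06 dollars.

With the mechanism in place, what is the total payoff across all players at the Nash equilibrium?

With the mechanism, a contributed unit returns (3.1/11) / 0.06 = 4.6970 per unit of net cost to the contributor — now above 1 — so contributing fully is weakly dominant for every player.
At the Nash equilibrium everyone contributes 37. Group total payoff = 11 × (37 × 0.94 + 3.1 × 37) = 1644.28.

1644.28 dollars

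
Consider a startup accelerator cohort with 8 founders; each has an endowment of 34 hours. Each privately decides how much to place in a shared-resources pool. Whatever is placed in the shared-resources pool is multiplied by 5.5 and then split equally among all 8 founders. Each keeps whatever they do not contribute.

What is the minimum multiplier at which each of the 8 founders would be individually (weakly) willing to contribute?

8

A contributed unit returns (multiplier)/8 to its contributor.
This reaches 1 exactly when the multiplier is 8.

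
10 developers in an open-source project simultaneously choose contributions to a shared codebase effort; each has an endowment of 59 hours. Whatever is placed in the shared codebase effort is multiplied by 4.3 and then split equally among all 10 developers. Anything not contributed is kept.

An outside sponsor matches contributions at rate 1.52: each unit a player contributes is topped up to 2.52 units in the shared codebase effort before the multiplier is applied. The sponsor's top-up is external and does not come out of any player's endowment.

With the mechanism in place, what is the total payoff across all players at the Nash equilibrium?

6393.24 hours

With the mechanism, a contributed unit returns 4.3 × 2.52 / 10 = 1.0836 per unit of net cost to the contributor — now above 1 — so contributing fully is weakly dominant for every player.
At the Nash equilibrium everyone contributes 59. Group total payoff = 4.3 × 2.52 × 590 = 6393.24.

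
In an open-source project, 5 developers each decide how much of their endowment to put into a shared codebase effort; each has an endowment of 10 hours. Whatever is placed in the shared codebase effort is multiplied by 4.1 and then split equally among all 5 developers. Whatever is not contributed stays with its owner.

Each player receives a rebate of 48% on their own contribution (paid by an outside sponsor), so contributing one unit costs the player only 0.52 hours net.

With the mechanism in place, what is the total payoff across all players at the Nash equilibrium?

With the mechanism, a contributed unit returns (4.1/5) / 0.52 = 1.5769 per unit of net cost to the contributor — now above 1 — so contributing fully is weakly dominant for every player.
At the Nash equilibrium everyone contributes 10. Group total payoff = 5 × (10 × 0.48 + 4.1 × 10) = 229.00.

229.00 hours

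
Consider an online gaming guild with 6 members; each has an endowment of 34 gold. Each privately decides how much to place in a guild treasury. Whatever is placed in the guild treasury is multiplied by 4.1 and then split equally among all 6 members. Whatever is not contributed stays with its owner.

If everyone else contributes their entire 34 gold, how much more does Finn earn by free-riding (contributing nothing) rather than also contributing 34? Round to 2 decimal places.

Switching from a contribution of 34 to 0 lets Finn keep an extra 34 gold, but lowers the guild treasury by 34, which costs Finn their own share of that drop: 4.1/6 × 34 = 23.23.
Net gain = 34 − 23.23 = 10.77. The private return per contributed unit (0.6833) is below 1, so free-riding is indeed the best response regardless of what the others do.

10.77 gold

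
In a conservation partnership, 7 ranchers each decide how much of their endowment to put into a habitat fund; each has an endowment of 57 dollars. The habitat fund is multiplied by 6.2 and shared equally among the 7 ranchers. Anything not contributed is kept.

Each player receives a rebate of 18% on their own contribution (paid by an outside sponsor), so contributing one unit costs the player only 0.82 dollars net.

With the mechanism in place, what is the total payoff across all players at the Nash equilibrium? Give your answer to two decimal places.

2545.62 dollars

With the mechanism, a contributed unit returns (6.2/7) / 0.82 = 1.0801 per unit of net cost to the contributor — now above 1 — so contributing fully is weakly dominant for every player.
At the Nash equilibrium everyone contributes 57. Group total payoff = 7 × (57 × 0.18 + 6.2 × 57) = 2545.62.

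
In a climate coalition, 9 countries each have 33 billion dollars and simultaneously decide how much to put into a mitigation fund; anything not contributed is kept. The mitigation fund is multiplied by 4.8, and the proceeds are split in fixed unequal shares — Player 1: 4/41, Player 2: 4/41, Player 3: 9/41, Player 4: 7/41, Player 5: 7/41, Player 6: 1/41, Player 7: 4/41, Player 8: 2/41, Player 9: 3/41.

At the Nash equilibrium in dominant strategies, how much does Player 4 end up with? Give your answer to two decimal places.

For player j, contributing a unit is worthwhile iff 4.8 × (j's share) ≥ 1, i.e. iff j's share is at least 0.2083.
The only share above 0.2083 is Player 3's 9/41, contributing 33; the remaining 8 contribute 0. Total contributed: 33.
Player 4 keeps 33 and receives 4.8 × 33 × 7/41 = 27.04 from the mitigation fund, for a payoff of 60.04.

60.04 billion dollars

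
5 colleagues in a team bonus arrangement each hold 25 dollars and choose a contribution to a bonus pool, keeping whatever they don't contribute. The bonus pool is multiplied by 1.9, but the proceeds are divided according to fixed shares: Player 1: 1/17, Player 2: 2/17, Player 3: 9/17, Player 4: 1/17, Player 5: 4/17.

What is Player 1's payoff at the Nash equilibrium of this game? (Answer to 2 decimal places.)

27.79 dollars

Player j's private return per contributed unit is 1.9 × (j's share). Contributing is weakly dominant for j when that share is at least 1/1.9 = 0.5263, and contributing 0 is dominant otherwise.
The only share above 0.5263 is Player 3's 9/17, contributing 25; the remaining 4 contribute 0. Total contributed: 25.
Player 1 keeps 25 and receives 1.9 × 25 × 1/17 = 2.79 from the bonus pool, for a payoff of 27.79.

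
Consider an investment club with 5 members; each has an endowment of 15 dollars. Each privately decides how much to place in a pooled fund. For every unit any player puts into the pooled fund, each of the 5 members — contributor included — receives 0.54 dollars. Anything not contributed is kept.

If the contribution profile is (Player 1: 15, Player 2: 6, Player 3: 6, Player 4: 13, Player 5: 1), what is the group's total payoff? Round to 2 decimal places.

Total contributed: 15 + 6 + 6 + 13 + 1 = 41; total kept: 5 × 15 − 41 = 34.
The pooled fund pays out 0.54 × 5 × 41 = 110.70 in aggregate.
Group total = 34 + 110.70 = 144.70.

144.70 dollars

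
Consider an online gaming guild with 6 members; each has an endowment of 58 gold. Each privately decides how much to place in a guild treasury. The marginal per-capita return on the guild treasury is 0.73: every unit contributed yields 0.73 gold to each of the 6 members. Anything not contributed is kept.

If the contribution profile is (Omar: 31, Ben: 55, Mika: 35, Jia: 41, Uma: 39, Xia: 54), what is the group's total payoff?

1209.90 gold

Total contributed: 31 + 55 + 35 + 41 + 39 + 54 = 255; total kept: 6 × 58 − 255 = 93.
The guild treasury pays out 0.73 × 6 × 255 = 1116.90 in aggregate.
Group total = 93 + 1116.90 = 1209.90.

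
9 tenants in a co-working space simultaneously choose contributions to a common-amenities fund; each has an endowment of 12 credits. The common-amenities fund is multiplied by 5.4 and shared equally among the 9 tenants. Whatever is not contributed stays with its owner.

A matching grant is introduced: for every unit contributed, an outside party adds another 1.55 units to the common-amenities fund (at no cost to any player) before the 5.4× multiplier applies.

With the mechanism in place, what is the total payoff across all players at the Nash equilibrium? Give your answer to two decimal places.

1487.16 credits

The effective private return per unit is now 5.4 × 2.55 / 9 = 1.5300 > 1, so every player's dominant strategy flips to full contribution.
So the Nash equilibrium is full contribution by all 9; the group earns 5.4 × 2.55 × 108 = 1487.16.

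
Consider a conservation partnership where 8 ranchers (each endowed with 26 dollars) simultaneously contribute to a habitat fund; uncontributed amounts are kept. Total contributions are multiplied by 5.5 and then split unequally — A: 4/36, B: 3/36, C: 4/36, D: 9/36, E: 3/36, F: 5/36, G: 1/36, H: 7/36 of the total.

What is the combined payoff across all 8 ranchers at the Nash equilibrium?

For player j, contributing a unit is worthwhile iff 5.5 × (j's share) ≥ 1, i.e. iff j's share is at least 0.1818.
D and H are above the threshold, contributing 26 each; the remaining 6 contribute 0. Total contributed: 52.
The habitat fund pays out 5.5 × 52 = 286.00 in total (split across the unequal shares, but the aggregate is all that matters for the group sum).
The 6 free-riders keep 26 each, adding 156. Group total = 156 + 286.00 = 442.00.

442.00 dollars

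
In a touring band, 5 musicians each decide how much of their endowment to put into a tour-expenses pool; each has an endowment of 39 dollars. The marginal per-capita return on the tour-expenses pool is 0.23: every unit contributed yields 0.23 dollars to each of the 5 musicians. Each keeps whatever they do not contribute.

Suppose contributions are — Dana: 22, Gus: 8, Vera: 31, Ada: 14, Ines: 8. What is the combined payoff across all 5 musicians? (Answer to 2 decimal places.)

Total contributed: 22 + 8 + 31 + 14 + 8 = 83; total kept: 5 × 39 − 83 = 112.
The tour-expenses pool pays out 0.23 × 5 × 83 = 95.45 in aggregate.
Group total = 112 + 95.45 = 207.45.

207.45 dollars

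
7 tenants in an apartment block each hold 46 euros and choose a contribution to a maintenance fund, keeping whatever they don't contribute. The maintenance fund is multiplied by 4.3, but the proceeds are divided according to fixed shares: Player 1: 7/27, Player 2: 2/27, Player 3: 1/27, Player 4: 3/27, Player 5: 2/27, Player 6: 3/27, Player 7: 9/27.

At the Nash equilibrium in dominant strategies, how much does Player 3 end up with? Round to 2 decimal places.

60.65 euros

Each unit j contributes comes back to j as 4.3 × (j's share), so j prefers to contribute only if that share exceeds 1/4.3 = 0.2326; otherwise keeping the unit dominates.
Player 1 and Player 7 clear that bar, contributing 46 each; the remaining 5 contribute 0. Total contributed: 92.
Player 3 keeps 46 and receives 4.3 × 92 × 1/27 = 14.65 from the maintenance fund, for a payoff of 60.65.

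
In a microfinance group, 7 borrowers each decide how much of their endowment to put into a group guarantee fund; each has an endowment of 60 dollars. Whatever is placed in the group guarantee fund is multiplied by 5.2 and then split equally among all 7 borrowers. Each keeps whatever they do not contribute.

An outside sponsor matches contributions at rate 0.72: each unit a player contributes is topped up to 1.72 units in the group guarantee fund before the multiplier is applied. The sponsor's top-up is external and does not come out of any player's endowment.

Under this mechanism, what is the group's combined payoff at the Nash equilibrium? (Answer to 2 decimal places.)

3756.48 dollars

Under the mechanism each unit contributed yields 5.2 × 1.72 / 7 = 1.2777 back to its contributor per unit of net cost, which exceeds 1, making full contribution the dominant choice for everyone.
So the Nash equilibrium is full contribution by all 7; the group earns 5.2 × 1.72 × 420 = 3756.48.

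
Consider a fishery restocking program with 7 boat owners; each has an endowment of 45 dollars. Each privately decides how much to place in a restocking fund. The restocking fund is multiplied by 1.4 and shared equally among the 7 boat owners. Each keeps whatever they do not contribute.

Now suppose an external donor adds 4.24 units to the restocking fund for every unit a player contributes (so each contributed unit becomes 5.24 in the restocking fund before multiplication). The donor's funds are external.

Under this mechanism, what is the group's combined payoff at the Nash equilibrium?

2310.84 dollars

With the mechanism, a contributed unit returns 1.4 × 5.24 / 7 = 1.0480 per unit of net cost to the contributor — now above 1 — so contributing fully is weakly dominant for every player.
So the Nash equilibrium is full contribution by all 7; the group earns 1.4 × 5.24 × 315 = 2310.84.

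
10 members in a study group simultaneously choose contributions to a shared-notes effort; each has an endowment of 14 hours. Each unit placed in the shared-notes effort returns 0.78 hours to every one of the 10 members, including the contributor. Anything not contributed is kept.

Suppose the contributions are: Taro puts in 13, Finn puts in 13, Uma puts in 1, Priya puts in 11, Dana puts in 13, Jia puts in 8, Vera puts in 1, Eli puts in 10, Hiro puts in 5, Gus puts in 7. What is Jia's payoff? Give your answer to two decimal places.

69.96 hours

Total contributed: 13 + 13 + 1 + 11 + 13 + 8 + 1 + 10 + 5 + 7 = 82.
Each receives 0.78 × 82 = 63.96 from the shared-notes effort.
Jia keeps 14 − 8 = 6, so Jia's payoff is 6 + 63.96 = 69.96.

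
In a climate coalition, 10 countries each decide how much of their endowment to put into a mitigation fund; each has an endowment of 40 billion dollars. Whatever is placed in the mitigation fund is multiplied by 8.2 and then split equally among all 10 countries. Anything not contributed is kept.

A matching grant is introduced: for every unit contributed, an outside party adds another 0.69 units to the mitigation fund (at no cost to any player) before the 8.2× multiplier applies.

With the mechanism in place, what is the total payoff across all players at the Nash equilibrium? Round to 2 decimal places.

5543.20 billion dollars

The effective private return per unit is now 8.2 × 1.69 / 10 = 1.3858 > 1, so every player's dominant strategy flips to full contribution.
At the Nash equilibrium everyone contributes 40. Group total payoff = 8.2 × 1.69 × 400 = 5543.20.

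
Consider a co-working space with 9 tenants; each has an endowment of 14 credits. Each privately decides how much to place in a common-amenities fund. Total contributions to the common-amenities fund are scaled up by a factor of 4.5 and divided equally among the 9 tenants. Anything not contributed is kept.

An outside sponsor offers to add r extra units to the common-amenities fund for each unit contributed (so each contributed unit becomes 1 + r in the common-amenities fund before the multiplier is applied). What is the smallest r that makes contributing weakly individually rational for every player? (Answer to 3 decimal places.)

1.000

With matching at rate r, one contributed unit becomes (1 + r) in the common-amenities fund and returns 4.5 × (1 + r) / 9 to the contributor.
Setting this equal to 1: 1 + r = 9/4.5 = 2.0000.
So the minimum matching rate is r = 2.0000 − 1 = 1.000.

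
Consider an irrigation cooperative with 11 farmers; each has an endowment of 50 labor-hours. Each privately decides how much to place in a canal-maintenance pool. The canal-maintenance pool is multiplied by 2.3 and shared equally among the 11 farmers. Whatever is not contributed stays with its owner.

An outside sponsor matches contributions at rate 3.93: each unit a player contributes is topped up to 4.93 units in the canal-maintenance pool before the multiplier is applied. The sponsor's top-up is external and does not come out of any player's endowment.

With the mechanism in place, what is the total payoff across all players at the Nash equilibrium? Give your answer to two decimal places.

With the mechanism, a contributed unit returns 2.3 × 4.93 / 11 = 1.0308 per unit of net cost to the contributor — now above 1 — so contributing fully is weakly dominant for every player.
At the Nash equilibrium everyone contributes 50. Group total payoff = 2.3 × 4.93 × 550 = 6236.45.

6236.45 labor-hours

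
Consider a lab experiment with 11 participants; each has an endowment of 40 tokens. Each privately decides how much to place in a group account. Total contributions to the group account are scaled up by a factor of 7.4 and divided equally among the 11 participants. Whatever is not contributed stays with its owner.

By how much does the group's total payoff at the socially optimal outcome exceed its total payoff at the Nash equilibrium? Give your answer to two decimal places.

Each contributed unit returns 7.4/11 = 0.6727 to its contributor — below 1 — so contributing 0 is dominant for every player. At the Nash equilibrium everyone keeps their 40, and the group total is 11 × 40 = 440.
Each contributed unit returns 7.400 to the group as a whole (0.6727 to each of 11 players), which exceeds 1, so the social optimum is full contribution: group total = 7.400 × 440 = 3256.00.
Efficiency loss = 3256.00 − 440 = 2816.00.

2816.00 tokens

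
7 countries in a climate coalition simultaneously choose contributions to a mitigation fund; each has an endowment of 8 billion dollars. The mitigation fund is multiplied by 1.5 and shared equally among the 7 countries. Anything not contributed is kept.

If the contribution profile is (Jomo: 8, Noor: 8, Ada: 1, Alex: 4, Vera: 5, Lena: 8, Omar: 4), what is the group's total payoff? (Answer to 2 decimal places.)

Total contributed: 8 + 8 + 1 + 4 + 5 + 8 + 4 = 38; total kept: 7 × 8 − 38 = 18.
The mitigation fund pays out 1.5 × 38 = 57.00 in aggregate.
Group total = 18 + 57.00 = 75.00.

75.00 billion dollars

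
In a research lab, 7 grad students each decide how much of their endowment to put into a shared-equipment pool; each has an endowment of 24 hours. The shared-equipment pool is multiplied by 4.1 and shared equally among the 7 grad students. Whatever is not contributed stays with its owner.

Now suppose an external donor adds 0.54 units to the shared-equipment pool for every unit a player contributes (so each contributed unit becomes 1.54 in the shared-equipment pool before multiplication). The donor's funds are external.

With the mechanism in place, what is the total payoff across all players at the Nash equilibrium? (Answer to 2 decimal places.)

168.00 hours

The effective private return is 4.1 × 1.54 / 7 = 0.9020, which is still under 1, so the mechanism doesn't change anyone's dominant strategy: zero contribution.
Everyone keeps their endowment and the group total is 7 × 24 = 168.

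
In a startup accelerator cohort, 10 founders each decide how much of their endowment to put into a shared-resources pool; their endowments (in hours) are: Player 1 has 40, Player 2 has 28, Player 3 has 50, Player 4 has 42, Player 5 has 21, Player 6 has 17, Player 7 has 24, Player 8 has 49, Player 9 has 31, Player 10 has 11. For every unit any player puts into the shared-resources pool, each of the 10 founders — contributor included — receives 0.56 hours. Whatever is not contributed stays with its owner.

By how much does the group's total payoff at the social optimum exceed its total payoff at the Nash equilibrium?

1439.80 hours

The private return per contributed unit is 0.56 < 1 for everyone, so the Nash equilibrium is zero contribution and the group total is Σ E_j = 40 + 28 + 50 + 42 + 21 + 17 + 24 + 49 + 31 + 11 = 313.
Each contributed unit returns 5.600 to the group, so the social optimum is full contribution by everyone: group total = 5.600 × 313 = 1752.80.
Efficiency loss = (5.600 − 1) × 313 = 1439.80.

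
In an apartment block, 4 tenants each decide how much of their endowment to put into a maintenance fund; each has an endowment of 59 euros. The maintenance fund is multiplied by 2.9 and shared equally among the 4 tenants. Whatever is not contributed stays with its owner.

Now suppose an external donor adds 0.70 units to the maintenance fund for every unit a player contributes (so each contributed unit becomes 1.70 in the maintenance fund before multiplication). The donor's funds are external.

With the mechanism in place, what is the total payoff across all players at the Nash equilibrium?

The effective private return per unit is now 2.9 × 1.70 / 4 = 1.2325 > 1, so every player's dominant strategy flips to full contribution.
At the Nash equilibrium everyone contributes 59. Group total payoff = 2.9 × 1.70 × 236 = 1163.48.

1163.48 euros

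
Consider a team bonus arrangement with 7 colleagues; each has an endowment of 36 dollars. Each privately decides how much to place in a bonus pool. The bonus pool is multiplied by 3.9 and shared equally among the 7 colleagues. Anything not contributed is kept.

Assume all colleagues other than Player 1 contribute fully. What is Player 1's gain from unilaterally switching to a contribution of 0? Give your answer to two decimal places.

15.94 dollars

Switching from a contribution of 36 to 0 lets Player 1 keep an extra 36 dollars, but lowers the bonus pool by 36, which costs Player 1 their own share of that drop: 3.9/7 × 36 = 20.06.
Net gain = 36 − 20.06 = 15.94. The private return per contributed unit (0.5571) is below 1, so free-riding is indeed the best response regardless of what the others do.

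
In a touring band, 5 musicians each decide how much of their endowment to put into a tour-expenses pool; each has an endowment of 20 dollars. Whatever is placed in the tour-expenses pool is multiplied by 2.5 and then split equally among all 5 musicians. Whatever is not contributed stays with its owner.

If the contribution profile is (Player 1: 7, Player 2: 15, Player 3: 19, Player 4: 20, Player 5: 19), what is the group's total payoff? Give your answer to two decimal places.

220.00 dollars

Total contributed: 7 + 15 + 19 + 20 + 19 = 80; total kept: 5 × 20 − 80 = 20.
The tour-expenses pool pays out 2.5 × 80 = 200.00 in aggregate.
Group total = 20 + 200.00 = 220.00.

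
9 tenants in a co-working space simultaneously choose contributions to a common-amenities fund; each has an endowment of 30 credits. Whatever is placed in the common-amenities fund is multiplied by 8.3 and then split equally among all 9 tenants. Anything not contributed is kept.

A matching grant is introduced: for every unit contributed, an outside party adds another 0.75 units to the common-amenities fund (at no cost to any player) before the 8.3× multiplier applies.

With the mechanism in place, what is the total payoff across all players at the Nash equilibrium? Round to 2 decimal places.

3921.75 credits

The effective private return per unit is now 8.3 × 1.75 / 9 = 1.6139 > 1, so every player's dominant strategy flips to full contribution.
At the Nash equilibrium everyone contributes 30. Group total payoff = 8.3 × 1.75 × 270 = 3921.75.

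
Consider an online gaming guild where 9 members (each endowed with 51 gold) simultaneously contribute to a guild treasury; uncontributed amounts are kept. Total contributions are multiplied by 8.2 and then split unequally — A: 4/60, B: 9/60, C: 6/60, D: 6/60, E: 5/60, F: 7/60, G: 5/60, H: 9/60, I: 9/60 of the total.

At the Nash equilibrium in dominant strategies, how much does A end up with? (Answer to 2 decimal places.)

134.64 gold

Player j's private return per contributed unit is 8.2 × (j's share). Contributing is weakly dominant for j when that share is at least 1/8.2 = 0.1220, and contributing 0 is dominant otherwise.
The shares above 0.1220 belong to B, H and I, contributing 51 each; the remaining 6 contribute 0. Total contributed: 153.
A keeps 51 and receives 8.2 × 153 × 4/60 = 83.64 from the guild treasury, for a payoff of 134.64.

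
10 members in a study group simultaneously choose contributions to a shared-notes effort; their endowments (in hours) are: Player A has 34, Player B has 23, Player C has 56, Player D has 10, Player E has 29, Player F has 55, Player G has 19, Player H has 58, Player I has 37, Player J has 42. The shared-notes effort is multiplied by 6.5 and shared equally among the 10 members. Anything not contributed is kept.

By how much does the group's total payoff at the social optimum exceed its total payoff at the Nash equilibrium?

1996.50 hours

The private return per contributed unit is 6.5/10 = 0.6500 < 1 for every player regardless of endowment, so the Nash equilibrium is zero contribution and the group total is Σ E_j = 34 + 23 + 56 + 10 + 29 + 55 + 19 + 58 + 37 + 42 = 363.
Each contributed unit returns 6.500 to the group, so the social optimum is full contribution by everyone: group total = 6.500 × 363 = 2359.50.
Efficiency loss = (6.500 − 1) × 363 = 1996.50.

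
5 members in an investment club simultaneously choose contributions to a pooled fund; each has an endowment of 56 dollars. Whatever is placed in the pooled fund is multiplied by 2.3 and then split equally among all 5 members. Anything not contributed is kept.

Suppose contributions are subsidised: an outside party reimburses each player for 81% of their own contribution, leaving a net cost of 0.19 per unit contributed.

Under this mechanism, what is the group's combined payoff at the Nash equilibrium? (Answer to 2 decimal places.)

870.80 dollars

With the mechanism, a contributed unit returns (2.3/5) / 0.19 = 2.4211 per unit of net cost to the contributor — now above 1 — so contributing fully is weakly dominant for every player.
So the Nash equilibrium is full contribution by all 5; the group earns 5 × (56 × 0.81 + 2.3 × 56) = 870.80.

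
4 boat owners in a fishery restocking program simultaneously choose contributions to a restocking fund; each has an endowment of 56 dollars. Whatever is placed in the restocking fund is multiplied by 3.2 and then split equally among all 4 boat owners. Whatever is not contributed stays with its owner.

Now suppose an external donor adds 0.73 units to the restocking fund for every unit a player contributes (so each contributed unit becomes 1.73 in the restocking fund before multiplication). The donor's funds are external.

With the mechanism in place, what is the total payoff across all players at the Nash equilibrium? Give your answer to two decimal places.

1240.06 dollars

The effective private return per unit is now 3.2 × 1.73 / 4 = 1.3840 > 1, so every player's dominant strategy flips to full contribution.
At the Nash equilibrium everyone contributes 56. Group total payoff = 3.2 × 1.73 × 224 = 1240.06.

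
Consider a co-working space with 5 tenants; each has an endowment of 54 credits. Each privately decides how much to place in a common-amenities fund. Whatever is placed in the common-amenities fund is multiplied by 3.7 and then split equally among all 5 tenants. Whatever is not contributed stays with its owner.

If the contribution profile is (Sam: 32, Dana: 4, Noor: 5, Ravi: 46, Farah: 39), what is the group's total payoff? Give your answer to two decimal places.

Total contributed: 32 + 4 + 5 + 46 + 39 = 126; total kept: 5 × 54 − 126 = 144.
The common-amenities fund pays out 3.7 × 126 = 466.20 in aggregate.
Group total = 144 + 466.20 = 610.20.

610.20 credits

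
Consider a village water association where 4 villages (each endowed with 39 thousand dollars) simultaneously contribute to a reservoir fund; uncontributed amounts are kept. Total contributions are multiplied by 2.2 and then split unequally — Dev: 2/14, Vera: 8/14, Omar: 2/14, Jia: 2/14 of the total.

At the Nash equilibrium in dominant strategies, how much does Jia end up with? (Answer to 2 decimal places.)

51.26 thousand dollars

A player with share s gets back 2.2·s per unit contributed, so full contribution is dominant for anyone with s > 1/2.2 = 0.4545 and zero contribution is dominant for anyone below.
Vera alone (share 8/14) is above the threshold, contributing 39; the remaining 3 contribute 0. Total contributed: 39.
Jia keeps 39 and receives 2.2 × 39 × 2/14 = 12.26 from the reservoir fund, for a payoff of 51.26.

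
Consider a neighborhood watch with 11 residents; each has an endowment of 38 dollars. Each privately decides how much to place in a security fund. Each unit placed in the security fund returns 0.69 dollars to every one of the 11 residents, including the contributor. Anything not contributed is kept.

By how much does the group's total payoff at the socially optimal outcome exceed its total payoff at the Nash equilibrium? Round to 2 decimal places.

2754.62 dollars

The private return per contributed unit is 0.69 < 1, so contributing 0 is dominant for every player. At the Nash equilibrium everyone keeps their 38, and the group total is 11 × 38 = 418.
Each contributed unit returns 7.590 to the group as a whole (0.69 to each of 11 players), which exceeds 1, so the social optimum is full contribution: group total = 7.590 × 418 = 3172.62.
Efficiency loss = 3172.62 − 418 = 2754.62.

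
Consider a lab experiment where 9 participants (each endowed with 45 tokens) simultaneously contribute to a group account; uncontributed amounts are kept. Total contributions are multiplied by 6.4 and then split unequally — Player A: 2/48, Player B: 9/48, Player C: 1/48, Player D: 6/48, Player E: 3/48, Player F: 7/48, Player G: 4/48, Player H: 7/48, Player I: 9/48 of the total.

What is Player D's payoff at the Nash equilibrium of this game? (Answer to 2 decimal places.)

117.00 tokens

Player j's private return per contributed unit is 6.4 × (j's share). Contributing is weakly dominant for j when that share is at least 1/6.4 = 0.1563, and contributing 0 is dominant otherwise.
Player B and Player I are above the threshold, contributing 45 each; the remaining 7 contribute 0. Total contributed: 90.
Player D keeps 45 and receives 6.4 × 90 × 6/48 = 72.00 from the group account, for a payoff of 117.00.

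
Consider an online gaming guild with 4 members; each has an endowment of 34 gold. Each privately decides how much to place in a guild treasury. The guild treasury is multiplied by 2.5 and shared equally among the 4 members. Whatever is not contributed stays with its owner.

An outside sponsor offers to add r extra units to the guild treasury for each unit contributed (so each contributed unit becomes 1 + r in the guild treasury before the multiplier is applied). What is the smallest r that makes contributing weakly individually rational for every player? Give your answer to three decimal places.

0.600

With matching at rate r, one contributed unit becomes (1 + r) in the guild treasury and returns 2.5 × (1 + r) / 4 to the contributor.
Setting this equal to 1: 1 + r = 4/2.5 = 1.6000.
So the minimum matching rate is r = 1.6000 − 1 = 0.600.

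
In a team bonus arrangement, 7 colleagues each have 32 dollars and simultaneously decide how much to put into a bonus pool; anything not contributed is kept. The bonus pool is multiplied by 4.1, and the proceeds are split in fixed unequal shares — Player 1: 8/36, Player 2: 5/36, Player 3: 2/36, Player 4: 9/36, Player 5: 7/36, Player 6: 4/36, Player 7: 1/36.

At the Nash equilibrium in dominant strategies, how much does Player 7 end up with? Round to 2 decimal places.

Player j's private return per contributed unit is 4.1 × (j's share). Contributing is weakly dominant for j when that share is at least 1/4.1 = 0.2439, and contributing 0 is dominant otherwise.
Player 4 alone (share 9/36) is above the threshold, contributing 32; the remaining 6 contribute 0. Total contributed: 32.
Player 7 keeps 32 and receives 4.1 × 32 × 1/36 = 3.64 from the bonus pool, for a payoff of 35.64.

35.64 dollars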